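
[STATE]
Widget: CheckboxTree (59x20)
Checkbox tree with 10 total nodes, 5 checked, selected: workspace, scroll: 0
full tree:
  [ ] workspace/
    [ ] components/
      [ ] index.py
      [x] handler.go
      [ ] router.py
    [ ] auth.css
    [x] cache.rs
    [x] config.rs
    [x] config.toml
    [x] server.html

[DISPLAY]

>[-] workspace/                                            
   [-] components/                                         
     [ ] index.py                                          
     [x] handler.go                                        
     [ ] router.py                                         
   [ ] auth.css                                            
   [x] cache.rs                                            
   [x] config.rs                                           
   [x] config.toml                                         
   [x] server.html                                         
                                                           
                                                           
                                                           
                                                           
                                                           
                                                           
                                                           
                                                           
                                                           
                                                           


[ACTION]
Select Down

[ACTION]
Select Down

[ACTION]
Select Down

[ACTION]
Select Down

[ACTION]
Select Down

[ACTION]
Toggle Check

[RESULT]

 [-] workspace/                                            
   [-] components/                                         
     [ ] index.py                                          
     [x] handler.go                                        
     [ ] router.py                                         
>  [x] auth.css                                            
   [x] cache.rs                                            
   [x] config.rs                                           
   [x] config.toml                                         
   [x] server.html                                         
                                                           
                                                           
                                                           
                                                           
                                                           
                                                           
                                                           
                                                           
                                                           
                                                           


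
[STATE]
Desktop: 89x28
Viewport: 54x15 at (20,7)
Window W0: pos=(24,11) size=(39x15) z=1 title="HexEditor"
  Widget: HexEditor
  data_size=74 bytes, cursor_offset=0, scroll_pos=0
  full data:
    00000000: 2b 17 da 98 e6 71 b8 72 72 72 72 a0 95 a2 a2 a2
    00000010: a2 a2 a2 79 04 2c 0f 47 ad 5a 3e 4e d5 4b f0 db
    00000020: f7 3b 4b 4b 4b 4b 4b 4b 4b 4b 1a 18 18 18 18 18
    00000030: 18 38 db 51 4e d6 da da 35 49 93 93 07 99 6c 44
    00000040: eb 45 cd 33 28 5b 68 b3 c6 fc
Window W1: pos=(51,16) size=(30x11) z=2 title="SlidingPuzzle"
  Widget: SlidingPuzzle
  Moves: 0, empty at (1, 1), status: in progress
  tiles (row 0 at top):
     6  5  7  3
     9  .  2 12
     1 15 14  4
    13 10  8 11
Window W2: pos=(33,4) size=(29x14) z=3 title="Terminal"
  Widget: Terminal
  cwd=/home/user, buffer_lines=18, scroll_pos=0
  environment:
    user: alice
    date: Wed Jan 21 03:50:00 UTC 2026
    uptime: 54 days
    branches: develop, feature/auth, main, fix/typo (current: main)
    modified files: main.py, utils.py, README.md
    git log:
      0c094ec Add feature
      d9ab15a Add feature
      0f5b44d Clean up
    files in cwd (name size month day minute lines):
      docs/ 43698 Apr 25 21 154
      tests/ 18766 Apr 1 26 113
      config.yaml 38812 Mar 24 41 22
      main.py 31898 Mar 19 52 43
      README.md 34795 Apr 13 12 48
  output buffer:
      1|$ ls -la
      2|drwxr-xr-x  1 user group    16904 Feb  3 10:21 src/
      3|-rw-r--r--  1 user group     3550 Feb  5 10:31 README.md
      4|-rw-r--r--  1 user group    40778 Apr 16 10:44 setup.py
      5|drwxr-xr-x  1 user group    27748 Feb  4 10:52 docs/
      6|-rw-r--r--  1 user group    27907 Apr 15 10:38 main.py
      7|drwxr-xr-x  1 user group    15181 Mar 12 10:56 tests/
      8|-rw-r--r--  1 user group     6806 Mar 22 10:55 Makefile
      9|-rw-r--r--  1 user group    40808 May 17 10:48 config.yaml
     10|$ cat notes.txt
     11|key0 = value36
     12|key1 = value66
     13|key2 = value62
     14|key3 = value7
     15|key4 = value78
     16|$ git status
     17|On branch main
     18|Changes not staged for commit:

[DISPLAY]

             ┃$ ls -la                   ┃            
             ┃drwxr-xr-x  1 user group   ┃            
             ┃-rw-r--r--  1 user group   ┃            
             ┃-rw-r--r--  1 user group   ┃            
    ┏━━━━━━━━┃drwxr-xr-x  1 user group   ┃┓           
    ┃ HexEdit┃-rw-r--r--  1 user group   ┃┃           
    ┠────────┃drwxr-xr-x  1 user group   ┃┨           
    ┃00000000┃-rw-r--r--  1 user group   ┃┃           
    ┃00000010┃-rw-r--r--  1 user group   ┃┃           
    ┃00000020┃$ cat notes.txt            ┃━━━━━━━━━━━━
    ┃00000030┗━━━━━━━━━━━━━━━━━━━━━━━━━━━┛zzle        
    ┃00000040  eb 45 cd 33 28 5┠──────────────────────
    ┃                          ┃┌────┬────┬────┬────┐ 
    ┃                          ┃│  6 │  5 │  7 │  3 │ 
    ┃                          ┃├────┼────┼────┼────┤ 


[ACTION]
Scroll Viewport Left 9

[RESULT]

                      ┃$ ls -la                   ┃   
                      ┃drwxr-xr-x  1 user group   ┃   
                      ┃-rw-r--r--  1 user group   ┃   
                      ┃-rw-r--r--  1 user group   ┃   
             ┏━━━━━━━━┃drwxr-xr-x  1 user group   ┃┓  
             ┃ HexEdit┃-rw-r--r--  1 user group   ┃┃  
             ┠────────┃drwxr-xr-x  1 user group   ┃┨  
             ┃00000000┃-rw-r--r--  1 user group   ┃┃  
             ┃00000010┃-rw-r--r--  1 user group   ┃┃  
             ┃00000020┃$ cat notes.txt            ┃━━━
             ┃00000030┗━━━━━━━━━━━━━━━━━━━━━━━━━━━┛zzl
             ┃00000040  eb 45 cd 33 28 5┠─────────────
             ┃                          ┃┌────┬────┬──
             ┃                          ┃│  6 │  5 │  
             ┃                          ┃├────┼────┼──


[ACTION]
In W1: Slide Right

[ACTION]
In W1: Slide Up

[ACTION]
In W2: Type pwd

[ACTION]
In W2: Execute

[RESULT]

                      ┃key1 = value66             ┃   
                      ┃key2 = value62             ┃   
                      ┃key3 = value7              ┃   
                      ┃key4 = value78             ┃   
             ┏━━━━━━━━┃$ git status               ┃┓  
             ┃ HexEdit┃On branch main             ┃┃  
             ┠────────┃Changes not staged for comm┃┨  
             ┃00000000┃$ pwd                      ┃┃  
             ┃00000010┃/home/user                 ┃┃  
             ┃00000020┃$ █                        ┃━━━
             ┃00000030┗━━━━━━━━━━━━━━━━━━━━━━━━━━━┛zzl
             ┃00000040  eb 45 cd 33 28 5┠─────────────
             ┃                          ┃┌────┬────┬──
             ┃                          ┃│  6 │  5 │  
             ┃                          ┃├────┼────┼──


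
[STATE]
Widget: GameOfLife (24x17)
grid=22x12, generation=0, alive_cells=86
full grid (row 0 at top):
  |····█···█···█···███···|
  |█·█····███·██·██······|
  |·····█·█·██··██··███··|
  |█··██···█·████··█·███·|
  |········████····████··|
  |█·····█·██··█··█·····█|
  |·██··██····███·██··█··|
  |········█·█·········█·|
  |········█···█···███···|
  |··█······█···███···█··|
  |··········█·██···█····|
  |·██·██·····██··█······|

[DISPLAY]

Gen: 0                  
····█···█···█···███···  
█·█····███·██·██······  
·····█·█·██··██··███··  
█··██···█·████··█·███·  
········████····████··  
█·····█·██··█··█·····█  
·██··██····███·██··█··  
········█·█·········█·  
········█···█···███···  
··█······█···███···█··  
··········█·██···█····  
·██·██·····██··█······  
                        
                        
                        
                        


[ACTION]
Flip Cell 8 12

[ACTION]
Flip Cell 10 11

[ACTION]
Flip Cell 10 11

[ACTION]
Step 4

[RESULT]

Gen: 4                  
······███████····██···  
····██··█·······██·█··  
···█·█████·█···██·····  
·······██·········█·█·  
·······██·█·██····███·  
·······██·██·········█  
·····██·█········██·██  
······███········██·██  
······███·······█·····  
··█·······███····███··  
··█·······█·█····█····  
··█·······███·········  
                        
                        
                        
                        


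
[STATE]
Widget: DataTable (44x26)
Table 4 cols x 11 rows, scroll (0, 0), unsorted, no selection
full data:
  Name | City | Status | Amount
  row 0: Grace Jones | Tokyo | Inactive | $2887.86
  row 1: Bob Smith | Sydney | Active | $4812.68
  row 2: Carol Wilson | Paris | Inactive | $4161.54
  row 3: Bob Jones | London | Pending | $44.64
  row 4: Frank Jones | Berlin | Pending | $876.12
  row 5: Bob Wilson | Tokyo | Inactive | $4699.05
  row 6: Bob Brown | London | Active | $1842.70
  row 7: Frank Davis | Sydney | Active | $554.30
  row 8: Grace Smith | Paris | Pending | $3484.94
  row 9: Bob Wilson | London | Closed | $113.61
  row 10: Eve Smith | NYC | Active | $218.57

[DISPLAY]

Name        │City  │Status  │Amount         
────────────┼──────┼────────┼────────       
Grace Jones │Tokyo │Inactive│$2887.86       
Bob Smith   │Sydney│Active  │$4812.68       
Carol Wilson│Paris │Inactive│$4161.54       
Bob Jones   │London│Pending │$44.64         
Frank Jones │Berlin│Pending │$876.12        
Bob Wilson  │Tokyo │Inactive│$4699.05       
Bob Brown   │London│Active  │$1842.70       
Frank Davis │Sydney│Active  │$554.30        
Grace Smith │Paris │Pending │$3484.94       
Bob Wilson  │London│Closed  │$113.61        
Eve Smith   │NYC   │Active  │$218.57        
                                            
                                            
                                            
                                            
                                            
                                            
                                            
                                            
                                            
                                            
                                            
                                            
                                            


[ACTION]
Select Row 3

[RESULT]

Name        │City  │Status  │Amount         
────────────┼──────┼────────┼────────       
Grace Jones │Tokyo │Inactive│$2887.86       
Bob Smith   │Sydney│Active  │$4812.68       
Carol Wilson│Paris │Inactive│$4161.54       
>ob Jones   │London│Pending │$44.64         
Frank Jones │Berlin│Pending │$876.12        
Bob Wilson  │Tokyo │Inactive│$4699.05       
Bob Brown   │London│Active  │$1842.70       
Frank Davis │Sydney│Active  │$554.30        
Grace Smith │Paris │Pending │$3484.94       
Bob Wilson  │London│Closed  │$113.61        
Eve Smith   │NYC   │Active  │$218.57        
                                            
                                            
                                            
                                            
                                            
                                            
                                            
                                            
                                            
                                            
                                            
                                            
                                            


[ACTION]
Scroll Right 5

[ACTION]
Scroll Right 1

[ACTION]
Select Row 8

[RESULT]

Name        │City  │Status  │Amount         
────────────┼──────┼────────┼────────       
Grace Jones │Tokyo │Inactive│$2887.86       
Bob Smith   │Sydney│Active  │$4812.68       
Carol Wilson│Paris │Inactive│$4161.54       
Bob Jones   │London│Pending │$44.64         
Frank Jones │Berlin│Pending │$876.12        
Bob Wilson  │Tokyo │Inactive│$4699.05       
Bob Brown   │London│Active  │$1842.70       
Frank Davis │Sydney│Active  │$554.30        
>race Smith │Paris │Pending │$3484.94       
Bob Wilson  │London│Closed  │$113.61        
Eve Smith   │NYC   │Active  │$218.57        
                                            
                                            
                                            
                                            
                                            
                                            
                                            
                                            
                                            
                                            
                                            
                                            
                                            


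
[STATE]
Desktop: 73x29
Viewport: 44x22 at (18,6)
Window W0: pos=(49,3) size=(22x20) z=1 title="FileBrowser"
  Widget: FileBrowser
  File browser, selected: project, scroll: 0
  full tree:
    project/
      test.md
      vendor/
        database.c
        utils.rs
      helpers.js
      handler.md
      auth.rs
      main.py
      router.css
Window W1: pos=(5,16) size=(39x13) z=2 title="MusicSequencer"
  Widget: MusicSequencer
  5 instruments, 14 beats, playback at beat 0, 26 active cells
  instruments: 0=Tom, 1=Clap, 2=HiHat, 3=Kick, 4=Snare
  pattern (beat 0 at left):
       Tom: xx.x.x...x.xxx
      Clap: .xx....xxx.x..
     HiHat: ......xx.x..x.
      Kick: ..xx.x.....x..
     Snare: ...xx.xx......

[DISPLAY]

                               ┃> [-] projec
                               ┃    test.md 
                               ┃    [+] vend
                               ┃    helpers.
                               ┃    handler.
                               ┃    auth.rs 
                               ┃    main.py 
                               ┃    router.c
                               ┃            
                               ┃            
━━━━━━━━━━━━━━━━━━━━━━━━━┓     ┃            
cer                      ┃     ┃            
─────────────────────────┨     ┃            
67890123                 ┃     ┃            
···█·███                 ┃     ┃            
·███·█··                 ┃     ┃            
██·█··█·                 ┃     ┗━━━━━━━━━━━━
·····█··                 ┃                  
██······                 ┃                  
                         ┃                  
                         ┃                  
                         ┃                  


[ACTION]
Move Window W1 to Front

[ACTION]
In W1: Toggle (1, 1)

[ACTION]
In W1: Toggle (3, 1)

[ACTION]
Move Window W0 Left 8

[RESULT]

                       ┃> [-] project/      
                       ┃    test.md         
                       ┃    [+] vendor/     
                       ┃    helpers.js      
                       ┃    handler.md      
                       ┃    auth.rs         
                       ┃    main.py         
                       ┃    router.css      
                       ┃                    
                       ┃                    
━━━━━━━━━━━━━━━━━━━━━━━━━┓                  
cer                      ┃                  
─────────────────────────┨                  
67890123                 ┃                  
···█·███                 ┃                  
·███·█··                 ┃                  
██·█··█·                 ┃━━━━━━━━━━━━━━━━━━
·····█··                 ┃                  
██······                 ┃                  
                         ┃                  
                         ┃                  
                         ┃                  


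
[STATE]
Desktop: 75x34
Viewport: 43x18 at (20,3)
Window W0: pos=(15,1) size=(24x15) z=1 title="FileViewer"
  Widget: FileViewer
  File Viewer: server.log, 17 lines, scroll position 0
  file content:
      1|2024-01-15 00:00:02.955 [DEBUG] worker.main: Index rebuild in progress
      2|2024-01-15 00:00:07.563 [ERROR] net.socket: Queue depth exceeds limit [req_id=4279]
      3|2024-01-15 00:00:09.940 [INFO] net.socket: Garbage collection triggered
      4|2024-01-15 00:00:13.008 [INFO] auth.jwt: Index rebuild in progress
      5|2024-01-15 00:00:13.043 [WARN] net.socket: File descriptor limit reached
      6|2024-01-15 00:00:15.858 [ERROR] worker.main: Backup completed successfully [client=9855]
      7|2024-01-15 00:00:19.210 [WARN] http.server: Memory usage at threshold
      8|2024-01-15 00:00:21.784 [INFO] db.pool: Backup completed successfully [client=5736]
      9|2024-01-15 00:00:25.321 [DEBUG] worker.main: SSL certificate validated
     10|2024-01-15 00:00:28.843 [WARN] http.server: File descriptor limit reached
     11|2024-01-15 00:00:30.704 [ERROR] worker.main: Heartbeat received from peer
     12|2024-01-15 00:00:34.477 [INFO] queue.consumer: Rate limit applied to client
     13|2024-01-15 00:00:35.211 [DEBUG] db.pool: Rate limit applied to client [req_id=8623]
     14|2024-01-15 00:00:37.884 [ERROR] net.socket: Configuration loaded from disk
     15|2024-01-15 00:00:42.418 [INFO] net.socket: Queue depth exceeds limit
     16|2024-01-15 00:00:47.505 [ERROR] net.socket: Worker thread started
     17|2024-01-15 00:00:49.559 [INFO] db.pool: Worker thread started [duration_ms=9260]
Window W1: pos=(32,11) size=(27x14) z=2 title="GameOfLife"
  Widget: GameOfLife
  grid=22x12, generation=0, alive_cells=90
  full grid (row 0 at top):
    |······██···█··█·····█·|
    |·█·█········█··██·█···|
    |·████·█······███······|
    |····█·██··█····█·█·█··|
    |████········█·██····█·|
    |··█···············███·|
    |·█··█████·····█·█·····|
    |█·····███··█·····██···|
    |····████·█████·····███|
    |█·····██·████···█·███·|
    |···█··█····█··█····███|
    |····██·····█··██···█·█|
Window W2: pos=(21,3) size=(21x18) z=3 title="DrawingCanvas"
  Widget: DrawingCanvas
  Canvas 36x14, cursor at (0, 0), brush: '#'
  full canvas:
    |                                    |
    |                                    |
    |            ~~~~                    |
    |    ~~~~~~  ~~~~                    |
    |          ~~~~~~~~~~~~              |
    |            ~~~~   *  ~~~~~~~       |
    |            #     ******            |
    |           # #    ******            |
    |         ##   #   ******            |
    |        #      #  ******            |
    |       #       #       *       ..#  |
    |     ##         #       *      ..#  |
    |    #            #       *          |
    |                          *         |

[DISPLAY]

─┏━━━━━━━━━━━━━━━━━━━┓                     
-┃ DrawingCanvas     ┃                     
-┠───────────────────┨                     
-┃+                  ┃                     
-┃                   ┃                     
-┃            ~~~~   ┃                     
-┃    ~~~~~~  ~~~~   ┃                     
-┃          ~~~~~~~~~┃                     
-┃            ~~~~   ┃━━━━━━━━━━━━━━━━┓    
-┃            #     *┃fe              ┃    
-┃           # #    *┃────────────────┨    
-┃         ##   #   *┃                ┃    
━┃        #      #  *┃···█··██·█···   ┃    
 ┃       #       #   ┃····███······   ┃    
 ┃     ##         #  ┃·█····█·█·█··   ┃    
 ┃    #            # ┃···█·██····█·   ┃    
 ┃                   ┃·········███·   ┃    
 ┗━━━━━━━━━━━━━━━━━━━┛·····█·█·····   ┃    


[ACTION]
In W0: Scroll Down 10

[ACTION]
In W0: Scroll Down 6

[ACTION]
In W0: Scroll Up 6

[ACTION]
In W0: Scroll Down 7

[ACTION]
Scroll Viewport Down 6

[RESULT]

-┃    ~~~~~~  ~~~~   ┃                     
-┃          ~~~~~~~~~┃                     
-┃            ~~~~   ┃━━━━━━━━━━━━━━━━┓    
-┃            #     *┃fe              ┃    
-┃           # #    *┃────────────────┨    
-┃         ##   #   *┃                ┃    
━┃        #      #  *┃···█··██·█···   ┃    
 ┃       #       #   ┃····███······   ┃    
 ┃     ##         #  ┃·█····█·█·█··   ┃    
 ┃    #            # ┃···█·██····█·   ┃    
 ┃                   ┃·········███·   ┃    
 ┗━━━━━━━━━━━━━━━━━━━┛·····█·█·····   ┃    
            ┃█·····███··█·····██···   ┃    
            ┃····████·█████·····███   ┃    
            ┃█·····██·████···█·███·   ┃    
            ┗━━━━━━━━━━━━━━━━━━━━━━━━━┛    
                                           
                                           


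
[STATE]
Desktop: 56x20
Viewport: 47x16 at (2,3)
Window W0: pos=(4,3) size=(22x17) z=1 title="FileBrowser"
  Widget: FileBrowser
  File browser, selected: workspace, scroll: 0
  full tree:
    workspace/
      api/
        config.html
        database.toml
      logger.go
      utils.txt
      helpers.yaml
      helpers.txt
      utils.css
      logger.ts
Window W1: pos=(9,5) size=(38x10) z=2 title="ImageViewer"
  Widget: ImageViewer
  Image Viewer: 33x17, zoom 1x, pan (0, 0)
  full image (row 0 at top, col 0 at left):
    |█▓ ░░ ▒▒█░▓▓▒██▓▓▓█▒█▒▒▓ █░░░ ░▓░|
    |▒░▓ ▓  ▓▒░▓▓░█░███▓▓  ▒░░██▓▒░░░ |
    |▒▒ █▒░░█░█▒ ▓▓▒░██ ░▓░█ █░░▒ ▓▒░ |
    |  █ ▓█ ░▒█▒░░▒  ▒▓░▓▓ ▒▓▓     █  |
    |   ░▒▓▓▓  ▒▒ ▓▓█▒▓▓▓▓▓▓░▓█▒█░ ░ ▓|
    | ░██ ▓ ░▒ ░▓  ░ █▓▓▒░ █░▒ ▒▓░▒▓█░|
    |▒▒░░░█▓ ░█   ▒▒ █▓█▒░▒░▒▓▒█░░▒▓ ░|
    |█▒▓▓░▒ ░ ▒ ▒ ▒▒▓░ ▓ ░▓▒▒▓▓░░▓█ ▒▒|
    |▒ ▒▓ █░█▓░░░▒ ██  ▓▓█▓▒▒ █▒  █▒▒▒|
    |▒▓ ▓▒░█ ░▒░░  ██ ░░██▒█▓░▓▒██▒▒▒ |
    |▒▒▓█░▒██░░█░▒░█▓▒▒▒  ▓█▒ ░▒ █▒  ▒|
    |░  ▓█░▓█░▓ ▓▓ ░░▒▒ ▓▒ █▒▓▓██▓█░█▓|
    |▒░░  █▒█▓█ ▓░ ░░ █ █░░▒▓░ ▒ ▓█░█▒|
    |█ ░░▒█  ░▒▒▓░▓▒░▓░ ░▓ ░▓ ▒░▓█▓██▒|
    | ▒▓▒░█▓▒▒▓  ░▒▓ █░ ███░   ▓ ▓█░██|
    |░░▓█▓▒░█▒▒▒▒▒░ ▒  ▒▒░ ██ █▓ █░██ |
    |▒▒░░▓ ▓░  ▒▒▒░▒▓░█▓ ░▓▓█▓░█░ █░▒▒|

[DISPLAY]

  ┏━━━━━━━━━━━━━━━━━━━━┓                       
  ┃ FileBrowser        ┃                       
  ┠────┏━━━━━━━━━━━━━━━━━━━━━━━━━━━━━━━━━━━━┓  
  ┃> [-┃ ImageViewer                        ┃  
  ┃    ┠────────────────────────────────────┨  
  ┃    ┃█▓ ░░ ▒▒█░▓▓▒██▓▓▓█▒█▒▒▓ █░░░ ░▓░   ┃  
  ┃    ┃▒░▓ ▓  ▓▒░▓▓░█░███▓▓  ▒░░██▓▒░░░    ┃  
  ┃    ┃▒▒ █▒░░█░█▒ ▓▓▒░██ ░▓░█ █░░▒ ▓▒░    ┃  
  ┃    ┃  █ ▓█ ░▒█▒░░▒  ▒▓░▓▓ ▒▓▓     █     ┃  
  ┃    ┃   ░▒▓▓▓  ▒▒ ▓▓█▒▓▓▓▓▓▓░▓█▒█░ ░ ▓   ┃  
  ┃    ┃ ░██ ▓ ░▒ ░▓  ░ █▓▓▒░ █░▒ ▒▓░▒▓█░   ┃  
  ┃    ┗━━━━━━━━━━━━━━━━━━━━━━━━━━━━━━━━━━━━┛  
  ┃                    ┃                       
  ┃                    ┃                       
  ┃                    ┃                       
  ┃                    ┃                       


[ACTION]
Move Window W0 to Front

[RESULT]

  ┏━━━━━━━━━━━━━━━━━━━━┓                       
  ┃ FileBrowser        ┃                       
  ┠────────────────────┨━━━━━━━━━━━━━━━━━━━━┓  
  ┃> [-] workspace/    ┃                    ┃  
  ┃    [+] api/        ┃────────────────────┨  
  ┃    logger.go       ┃▓▓█▒█▒▒▓ █░░░ ░▓░   ┃  
  ┃    utils.txt       ┃██▓▓  ▒░░██▓▒░░░    ┃  
  ┃    helpers.yaml    ┃██ ░▓░█ █░░▒ ▓▒░    ┃  
  ┃    helpers.txt     ┃▒▓░▓▓ ▒▓▓     █     ┃  
  ┃    utils.css       ┃▒▓▓▓▓▓▓░▓█▒█░ ░ ▓   ┃  
  ┃    logger.ts       ┃█▓▓▒░ █░▒ ▒▓░▒▓█░   ┃  
  ┃                    ┃━━━━━━━━━━━━━━━━━━━━┛  
  ┃                    ┃                       
  ┃                    ┃                       
  ┃                    ┃                       
  ┃                    ┃                       


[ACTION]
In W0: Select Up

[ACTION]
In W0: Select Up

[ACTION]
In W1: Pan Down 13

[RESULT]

  ┏━━━━━━━━━━━━━━━━━━━━┓                       
  ┃ FileBrowser        ┃                       
  ┠────────────────────┨━━━━━━━━━━━━━━━━━━━━┓  
  ┃> [-] workspace/    ┃                    ┃  
  ┃    [+] api/        ┃────────────────────┨  
  ┃    logger.go       ┃▓░ ░▓ ░▓ ▒░▓█▓██▒   ┃  
  ┃    utils.txt       ┃█░ ███░   ▓ ▓█░██   ┃  
  ┃    helpers.yaml    ┃  ▒▒░ ██ █▓ █░██    ┃  
  ┃    helpers.txt     ┃░█▓ ░▓▓█▓░█░ █░▒▒   ┃  
  ┃    utils.css       ┃                    ┃  
  ┃    logger.ts       ┃                    ┃  
  ┃                    ┃━━━━━━━━━━━━━━━━━━━━┛  
  ┃                    ┃                       
  ┃                    ┃                       
  ┃                    ┃                       
  ┃                    ┃                       


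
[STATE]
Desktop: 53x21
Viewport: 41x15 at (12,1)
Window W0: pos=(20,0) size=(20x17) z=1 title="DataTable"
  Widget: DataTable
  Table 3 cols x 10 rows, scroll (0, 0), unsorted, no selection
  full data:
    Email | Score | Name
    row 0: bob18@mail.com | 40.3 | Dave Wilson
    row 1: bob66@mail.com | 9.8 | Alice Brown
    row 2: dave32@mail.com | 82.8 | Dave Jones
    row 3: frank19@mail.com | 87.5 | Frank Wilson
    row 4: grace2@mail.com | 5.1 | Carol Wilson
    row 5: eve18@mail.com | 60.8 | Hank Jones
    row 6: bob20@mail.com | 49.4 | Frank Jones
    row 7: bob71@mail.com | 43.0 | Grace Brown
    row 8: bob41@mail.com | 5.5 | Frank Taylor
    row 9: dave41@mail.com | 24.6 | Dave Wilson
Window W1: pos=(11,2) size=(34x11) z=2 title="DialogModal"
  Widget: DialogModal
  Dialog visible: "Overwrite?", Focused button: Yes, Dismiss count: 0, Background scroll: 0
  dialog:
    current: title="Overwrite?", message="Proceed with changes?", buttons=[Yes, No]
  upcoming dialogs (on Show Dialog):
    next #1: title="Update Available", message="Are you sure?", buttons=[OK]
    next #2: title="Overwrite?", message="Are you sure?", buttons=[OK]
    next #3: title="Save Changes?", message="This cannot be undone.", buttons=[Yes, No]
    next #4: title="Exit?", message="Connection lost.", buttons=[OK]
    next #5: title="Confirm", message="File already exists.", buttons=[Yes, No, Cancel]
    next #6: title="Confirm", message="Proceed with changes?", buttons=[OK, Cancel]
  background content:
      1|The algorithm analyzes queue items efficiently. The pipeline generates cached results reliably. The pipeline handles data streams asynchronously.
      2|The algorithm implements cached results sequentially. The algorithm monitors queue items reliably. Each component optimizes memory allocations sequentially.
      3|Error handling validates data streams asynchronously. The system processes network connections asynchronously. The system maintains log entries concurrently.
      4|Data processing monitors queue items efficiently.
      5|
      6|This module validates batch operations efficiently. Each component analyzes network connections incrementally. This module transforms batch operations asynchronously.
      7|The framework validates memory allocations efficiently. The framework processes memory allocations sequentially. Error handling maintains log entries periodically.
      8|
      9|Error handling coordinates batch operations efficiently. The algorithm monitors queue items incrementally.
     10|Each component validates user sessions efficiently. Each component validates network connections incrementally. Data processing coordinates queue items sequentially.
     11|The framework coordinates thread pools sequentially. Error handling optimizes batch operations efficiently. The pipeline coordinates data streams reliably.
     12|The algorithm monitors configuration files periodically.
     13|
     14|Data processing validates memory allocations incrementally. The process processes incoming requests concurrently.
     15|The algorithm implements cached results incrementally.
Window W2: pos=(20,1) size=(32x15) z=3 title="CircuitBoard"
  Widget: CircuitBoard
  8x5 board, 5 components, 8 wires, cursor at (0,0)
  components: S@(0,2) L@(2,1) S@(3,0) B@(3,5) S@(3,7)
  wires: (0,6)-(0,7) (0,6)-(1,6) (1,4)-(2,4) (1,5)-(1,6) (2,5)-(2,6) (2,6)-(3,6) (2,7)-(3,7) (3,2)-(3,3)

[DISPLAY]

        ┏━━━━━━━━━━━━━━━━━━━━━━━━━━━━━━┓ 
━━━━━━━━┃ CircuitBoard                 ┃ 
 DialogM┠──────────────────────────────┨ 
────────┃   0 1 2 3 4 5 6 7            ┃ 
The algo┃0  [.]      S               · ┃ 
The┌────┃                            │ ┃ 
Err│    ┃1                   ·   · ─ · ┃ 
Dat│ Pro┃                    │         ┃ 
   │    ┃2       L           ·   · ─ · ┃ 
Thi└────┃                            │ ┃ 
The fram┃3   S       · ─ ·       B   · ┃ 
━━━━━━━━┃                              ┃ 
        ┃4                             ┃ 
        ┃Cursor: (0,0)                 ┃ 
        ┗━━━━━━━━━━━━━━━━━━━━━━━━━━━━━━┛ 


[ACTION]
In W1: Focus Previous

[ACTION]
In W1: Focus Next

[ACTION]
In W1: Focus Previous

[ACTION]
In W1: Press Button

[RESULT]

        ┏━━━━━━━━━━━━━━━━━━━━━━━━━━━━━━┓ 
━━━━━━━━┃ CircuitBoard                 ┃ 
 DialogM┠──────────────────────────────┨ 
────────┃   0 1 2 3 4 5 6 7            ┃ 
The algo┃0  [.]      S               · ┃ 
The algo┃                            │ ┃ 
Error ha┃1                   ·   · ─ · ┃ 
Data pro┃                    │         ┃ 
        ┃2       L           ·   · ─ · ┃ 
This mod┃                            │ ┃ 
The fram┃3   S       · ─ ·       B   · ┃ 
━━━━━━━━┃                              ┃ 
        ┃4                             ┃ 
        ┃Cursor: (0,0)                 ┃ 
        ┗━━━━━━━━━━━━━━━━━━━━━━━━━━━━━━┛ 


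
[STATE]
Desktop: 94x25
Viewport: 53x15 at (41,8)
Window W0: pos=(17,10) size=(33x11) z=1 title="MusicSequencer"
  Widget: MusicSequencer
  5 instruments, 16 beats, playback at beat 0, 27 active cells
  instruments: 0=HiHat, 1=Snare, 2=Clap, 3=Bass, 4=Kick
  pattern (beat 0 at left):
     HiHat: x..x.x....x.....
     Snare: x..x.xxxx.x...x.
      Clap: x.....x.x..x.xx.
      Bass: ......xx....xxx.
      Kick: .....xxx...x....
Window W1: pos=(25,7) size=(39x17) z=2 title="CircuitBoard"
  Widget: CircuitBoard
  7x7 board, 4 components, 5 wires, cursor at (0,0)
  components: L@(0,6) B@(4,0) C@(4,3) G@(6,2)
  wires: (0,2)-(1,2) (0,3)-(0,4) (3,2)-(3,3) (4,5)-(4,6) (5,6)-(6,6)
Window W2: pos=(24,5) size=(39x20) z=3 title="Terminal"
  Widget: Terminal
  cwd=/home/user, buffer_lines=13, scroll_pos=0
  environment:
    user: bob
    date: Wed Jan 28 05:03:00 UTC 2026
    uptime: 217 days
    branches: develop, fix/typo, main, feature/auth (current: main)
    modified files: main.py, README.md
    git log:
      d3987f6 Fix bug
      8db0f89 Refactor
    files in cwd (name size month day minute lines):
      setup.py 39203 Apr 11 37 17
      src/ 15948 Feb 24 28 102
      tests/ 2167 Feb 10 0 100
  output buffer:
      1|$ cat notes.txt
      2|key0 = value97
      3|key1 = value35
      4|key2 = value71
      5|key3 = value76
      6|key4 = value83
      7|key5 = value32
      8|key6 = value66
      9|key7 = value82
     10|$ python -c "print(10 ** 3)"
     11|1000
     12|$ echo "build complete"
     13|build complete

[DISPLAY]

                     ┃┃                              
                     ┃┨                              
                     ┃┃                              
                     ┃┃                              
                     ┃┃                              
                     ┃┃                              
                     ┃┃                              
                     ┃┃                              
                     ┃┃                              
nt(10 ** 3)"         ┃┃                              
                     ┃┃                              
mplete"              ┃┃                              
                     ┃┃                              
                     ┃┃                              
                     ┃┃                              


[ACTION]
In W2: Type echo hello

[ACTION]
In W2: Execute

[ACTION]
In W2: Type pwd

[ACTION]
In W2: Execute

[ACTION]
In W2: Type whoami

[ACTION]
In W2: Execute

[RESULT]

                     ┃┃                              
                     ┃┨                              
                     ┃┃                              
                     ┃┃                              
                     ┃┃                              
nt(10 ** 3)"         ┃┃                              
                     ┃┃                              
mplete"              ┃┃                              
                     ┃┃                              
                     ┃┃                              
                     ┃┃                              
                     ┃┃                              
                     ┃┃                              
                     ┃┃                              
                     ┃┃                              


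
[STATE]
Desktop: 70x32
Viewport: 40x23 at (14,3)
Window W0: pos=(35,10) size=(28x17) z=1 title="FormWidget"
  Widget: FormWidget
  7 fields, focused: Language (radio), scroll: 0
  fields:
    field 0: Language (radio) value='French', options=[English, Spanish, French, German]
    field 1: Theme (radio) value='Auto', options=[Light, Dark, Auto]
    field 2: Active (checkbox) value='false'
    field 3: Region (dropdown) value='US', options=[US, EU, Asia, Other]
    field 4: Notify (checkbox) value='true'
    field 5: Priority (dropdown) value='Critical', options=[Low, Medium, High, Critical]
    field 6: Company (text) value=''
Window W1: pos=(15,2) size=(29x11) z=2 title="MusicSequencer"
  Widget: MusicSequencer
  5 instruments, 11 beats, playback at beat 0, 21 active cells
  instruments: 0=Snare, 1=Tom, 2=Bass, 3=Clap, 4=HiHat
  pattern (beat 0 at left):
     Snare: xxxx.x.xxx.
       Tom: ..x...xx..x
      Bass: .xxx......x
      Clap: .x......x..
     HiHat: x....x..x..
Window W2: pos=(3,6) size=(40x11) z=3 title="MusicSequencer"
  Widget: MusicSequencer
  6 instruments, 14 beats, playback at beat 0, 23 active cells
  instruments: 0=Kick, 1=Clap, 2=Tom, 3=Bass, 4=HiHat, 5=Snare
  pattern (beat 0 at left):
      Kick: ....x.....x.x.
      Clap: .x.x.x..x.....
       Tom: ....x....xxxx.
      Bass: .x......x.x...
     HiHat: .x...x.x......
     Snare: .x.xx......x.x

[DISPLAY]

 ┃ MusicSequencer            ┃          
 ┠───────────────────────────┨          
 ┃      ▼1234567890          ┃          
━━━━━━━━━━━━━━━━━━━━━━━━━━━━┓┃          
encer                       ┃┃          
────────────────────────────┨┃          
4567890123                  ┃┃          
█·····█·█·                  ┃┃━━━━━━━━━━
·█··█·····                  ┃┃get       
█····████·                  ┃┛──────────
····█·█···                  ┃age:   ( ) 
·█·█······                  ┃:      ( ) 
█······█·█                  ┃e:     [ ] 
━━━━━━━━━━━━━━━━━━━━━━━━━━━━┛n:     [US 
                     ┃  Notify:     [x] 
                     ┃  Priority:   [Cri
                     ┃  Company:    [   
                     ┃                  
                     ┃                  
                     ┃                  
                     ┃                  
                     ┃                  
                     ┃                  


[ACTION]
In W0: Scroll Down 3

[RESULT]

 ┃ MusicSequencer            ┃          
 ┠───────────────────────────┨          
 ┃      ▼1234567890          ┃          
━━━━━━━━━━━━━━━━━━━━━━━━━━━━┓┃          
encer                       ┃┃          
────────────────────────────┨┃          
4567890123                  ┃┃          
█·····█·█·                  ┃┃━━━━━━━━━━
·█··█·····                  ┃┃get       
█····████·                  ┃┛──────────
····█·█···                  ┃n:     [US 
·█·█······                  ┃y:     [x] 
█······█·█                  ┃ity:   [Cri
━━━━━━━━━━━━━━━━━━━━━━━━━━━━┛ny:    [   
                     ┃                  
                     ┃                  
                     ┃                  
                     ┃                  
                     ┃                  
                     ┃                  
                     ┃                  
                     ┃                  
                     ┃                  


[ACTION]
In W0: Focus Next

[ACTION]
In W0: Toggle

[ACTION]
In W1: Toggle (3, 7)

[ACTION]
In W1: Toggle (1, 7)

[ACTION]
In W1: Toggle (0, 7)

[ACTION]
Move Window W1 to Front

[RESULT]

 ┃ MusicSequencer            ┃          
 ┠───────────────────────────┨          
 ┃      ▼1234567890          ┃          
━┃ Snare████·█··██·          ┃          
e┃   Tom··█···█···█          ┃          
─┃  Bass·███······█          ┃          
4┃  Clap·█·····██··          ┃          
█┃ HiHat█····█··█··          ┃━━━━━━━━━━
·┃                           ┃get       
█┗━━━━━━━━━━━━━━━━━━━━━━━━━━━┛──────────
····█·█···                  ┃n:     [US 
·█·█······                  ┃y:     [x] 
█······█·█                  ┃ity:   [Cri
━━━━━━━━━━━━━━━━━━━━━━━━━━━━┛ny:    [   
                     ┃                  
                     ┃                  
                     ┃                  
                     ┃                  
                     ┃                  
                     ┃                  
                     ┃                  
                     ┃                  
                     ┃                  
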